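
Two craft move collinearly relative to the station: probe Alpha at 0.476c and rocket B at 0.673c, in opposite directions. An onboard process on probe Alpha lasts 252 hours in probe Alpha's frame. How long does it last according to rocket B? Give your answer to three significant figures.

512 hours

Speed of probe Alpha in rocket B's frame: u = (v_A + v_B)/(1 + v_A v_B/c²) = (0.476 + 0.673)/(1 + 0.476×0.673) = 1.149/1.320348 = 0.87023; |u| = 0.87023c.
γ for this relative speed: γ = 1/√(1 − 0.7573) = 2.0299.
Probe Alpha's interval is proper; time dilation gives Δt_B = γΔτ = 2.0299 × 252 hours = 512 hours.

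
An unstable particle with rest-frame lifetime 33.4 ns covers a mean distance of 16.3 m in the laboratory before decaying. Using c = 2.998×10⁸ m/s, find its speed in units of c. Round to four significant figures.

Let x = d/(cτ) = 16.30 m / (2.998×10⁸ m/s × 3.340×10^-8 s) = 1.6278. Since d = βγcτ, x = βγ = β/√(1−β²).
Solving: β² = x²/(1+x²) = 2.64973/3.64973 = 0.726007, so β = 0.8521.

0.8521c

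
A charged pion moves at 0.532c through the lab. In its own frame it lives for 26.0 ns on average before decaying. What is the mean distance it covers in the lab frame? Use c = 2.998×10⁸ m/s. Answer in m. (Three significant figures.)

γ = 1/√(1 − β²) = 1/√(1 − 0.283024) = 1/√0.716976 = 1/0.846744 = 1.181.
Lab-frame lifetime: Δt = γτ = 1.181 × 26.0 ns = 30.706 ns.
Distance: d = vΔt = 0.532 × 2.998×10⁸ m/s × 3.0706×10^-8 s = 4.90 m.

4.90 m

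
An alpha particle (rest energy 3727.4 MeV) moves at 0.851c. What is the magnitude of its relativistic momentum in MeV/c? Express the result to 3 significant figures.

6040 MeV/c

γ = 1/√(1 − β²) = 1/√(1 − 0.724201) = 1/√0.275799 = 1/0.525166 = 1.9042.
Momentum: p = γβ·mc = 1.9042 × 0.851 × 3727.4 MeV/c = 6040 MeV/c.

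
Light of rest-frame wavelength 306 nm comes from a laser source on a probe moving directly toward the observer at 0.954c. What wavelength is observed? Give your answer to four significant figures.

46.95 nm

Relativistic Doppler for wavelength: λ_obs = λ_src · √((1−β)/(1+β)).
With β = 0.954: factor = √(0.046/1.954) = 0.15343.
λ_obs = 306 × 0.15343 = 46.95 nm.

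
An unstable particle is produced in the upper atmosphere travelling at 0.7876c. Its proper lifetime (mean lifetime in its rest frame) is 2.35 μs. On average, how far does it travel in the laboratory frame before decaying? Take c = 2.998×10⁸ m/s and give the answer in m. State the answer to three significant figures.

901 m

Lorentz factor: γ = (1 − 0.62031376)^(−1/2) = 1.6229.
Lab-frame lifetime: Δt = γτ = 1.6229 × 2.35 μs = 3.8138 μs.
Distance: d = vΔt = 0.7876 × 2.998×10⁸ m/s × 3.8138×10^-6 s = 901 m.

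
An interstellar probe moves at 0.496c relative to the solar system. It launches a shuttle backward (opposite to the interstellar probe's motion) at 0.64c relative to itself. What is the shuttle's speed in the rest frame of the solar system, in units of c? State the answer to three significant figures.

In units of c, u = (u' + v)/(1 + u'v) with u' = −0.64 and v = 0.496.
Numerator: −0.64 + 0.496 = −0.144. Denominator: 1 + (−0.64)(0.496) = 0.68256.
u = −0.144/0.68256 = −0.21097, so the speed is 0.211c.

0.211c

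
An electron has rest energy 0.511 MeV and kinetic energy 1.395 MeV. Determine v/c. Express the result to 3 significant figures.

0.963

K = (γ−1)mc², so γ = 1 + 1.395/0.511 = 3.7299.
Then v/c = √(1 − γ⁻²) = √(1 − 0.0718796) = √0.9281204 = 0.963.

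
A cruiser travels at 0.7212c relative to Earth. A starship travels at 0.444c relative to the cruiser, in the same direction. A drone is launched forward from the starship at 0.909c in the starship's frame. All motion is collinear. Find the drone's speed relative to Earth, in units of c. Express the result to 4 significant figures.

First combine the drone and starship (S''→S'): u₁ = (0.909 + 0.444)/(1 + 0.909×0.444) = 1.353/1.403596 = 0.96395.
Then combine with the cruiser (S'→S): u = (0.96395 + 0.7212)/(1 + 0.96395×0.7212) = 1.68515/1.69520074 = 0.99407.

0.9941c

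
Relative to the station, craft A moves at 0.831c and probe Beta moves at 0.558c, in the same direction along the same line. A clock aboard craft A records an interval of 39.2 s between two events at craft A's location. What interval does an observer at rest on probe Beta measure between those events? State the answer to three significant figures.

45.5 s

Speed of craft A in probe Beta's frame: u = (v_A − v_B)/(1 − v_A v_B/c²) = (0.831 − 0.558)/(1 − 0.831×0.558) = 0.273/0.536302 = 0.50904; |u| = 0.50904c.
γ for this relative speed: γ = 1/√(1 − 0.259122) = 1.1618.
Craft A's interval is proper; time dilation gives Δt_B = γΔτ = 1.1618 × 39.2 s = 45.5 s.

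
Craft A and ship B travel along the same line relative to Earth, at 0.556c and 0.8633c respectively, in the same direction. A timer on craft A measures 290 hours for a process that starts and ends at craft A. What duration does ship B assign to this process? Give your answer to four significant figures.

359.5 hours

Speed of craft A in ship B's frame: u = (v_A − v_B)/(1 − v_A v_B/c²) = (0.556 − 0.8633)/(1 − 0.556×0.8633) = −0.3073/0.5200052 = −0.59096; |u| = 0.59096c.
At |u| = 0.59096c, γ = (1 − 0.349234)^(−1/2) = 1.2396.
Craft A's interval is proper; time dilation gives Δt_B = γΔτ = 1.2396 × 290 hours = 359.5 hours.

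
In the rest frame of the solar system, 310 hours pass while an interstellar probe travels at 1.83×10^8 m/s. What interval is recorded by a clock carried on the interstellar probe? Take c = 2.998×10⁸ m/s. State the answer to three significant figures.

246 hours

β = v/c = (1.83×10^8 m/s)/(2.998×10⁸ m/s) = 0.610407.
γ = 1/√(1 − β²) = 1/√(1 − 0.3725967) = 1/√0.6274033 = 1/0.792088 = 1.2625.
The moving clock records proper time: Δτ = Δt/γ = 310/1.2625 = 246 hours.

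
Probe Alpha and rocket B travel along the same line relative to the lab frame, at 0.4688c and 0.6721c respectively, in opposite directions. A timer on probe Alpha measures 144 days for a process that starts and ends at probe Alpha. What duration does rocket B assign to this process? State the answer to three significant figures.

290 days

Speed of probe Alpha in rocket B's frame: u = (v_A + v_B)/(1 + v_A v_B/c²) = (0.4688 + 0.6721)/(1 + 0.4688×0.6721) = 1.1409/1.31508048 = 0.86755; |u| = 0.86755c.
At |u| = 0.86755c, γ = (1 − 0.752643)^(−1/2) = 2.0107.
Probe Alpha's interval is proper; time dilation gives Δt_B = γΔτ = 2.0107 × 144 days = 290 days.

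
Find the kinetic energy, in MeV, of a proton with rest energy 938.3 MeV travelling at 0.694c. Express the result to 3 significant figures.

γ = 1/√(1 − β²) = 1/√(1 − 0.481636) = 1/√0.518364 = 1/0.719975 = 1.38894.
Kinetic energy: K = (γ − 1)mc² = (1.38894 − 1) × 938.3 MeV = 0.38894 × 938.3 = 365 MeV.

365 MeV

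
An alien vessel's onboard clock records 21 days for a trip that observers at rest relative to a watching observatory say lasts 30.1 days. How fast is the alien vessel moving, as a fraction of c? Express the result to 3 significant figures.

γ = Δt/Δτ = 30.1/21 = 1.4333.
β = √(1 − 1/γ²) = √(1 − 0.486772) = √0.513228 = 0.716.

0.716c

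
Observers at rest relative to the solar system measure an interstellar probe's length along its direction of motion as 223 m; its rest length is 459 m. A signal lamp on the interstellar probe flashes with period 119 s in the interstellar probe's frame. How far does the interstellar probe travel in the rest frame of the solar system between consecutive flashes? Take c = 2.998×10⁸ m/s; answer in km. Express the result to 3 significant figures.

Length contraction gives γ = L₀/L = 459/223 = 2.0583.
β = √(1 − 1/γ²) = 0.87405. Lab-frame period = γτ = 2.0583×119 s = 244.94 s. Distance = βc × γτ = 0.87405 × 2.998×10⁸ m/s × 244.94 s = 6.4184×10^10 m = 6.42×10^7 km.

6.42×10^7 km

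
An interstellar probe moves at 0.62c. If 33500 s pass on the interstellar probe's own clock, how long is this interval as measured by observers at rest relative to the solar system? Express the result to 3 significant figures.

42700 s

γ = 1/√(1 − β²) = 1/√(1 − 0.3844) = 1/√0.6156 = 1/0.784602 = 1.2745.
Time dilation: Δt = γ·Δτ = 1.2745 × 33500 = 42700 s.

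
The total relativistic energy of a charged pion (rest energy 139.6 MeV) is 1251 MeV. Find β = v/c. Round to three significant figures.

γ = E/(mc²) = 1251/139.6 = 8.9613.
β = √(1 − 1/γ²) = √(1 − 0.0124525) = √0.9875475 = 0.994.

0.994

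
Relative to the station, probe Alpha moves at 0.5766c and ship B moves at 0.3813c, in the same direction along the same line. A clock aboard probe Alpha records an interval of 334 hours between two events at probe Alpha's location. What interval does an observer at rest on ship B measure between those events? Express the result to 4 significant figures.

Speed of probe Alpha in ship B's frame: u = (v_A − v_B)/(1 − v_A v_B/c²) = (0.5766 − 0.3813)/(1 − 0.5766×0.3813) = 0.1953/0.78014242 = 0.25034; |u| = 0.25034c.
At |u| = 0.25034c, γ = (1 − 0.0626701)^(−1/2) = 1.0329.
The clock on probe Alpha records proper time, so ship B measures Δt = γΔτ = 1.0329 × 334 = 345.0 hours.

345.0 hours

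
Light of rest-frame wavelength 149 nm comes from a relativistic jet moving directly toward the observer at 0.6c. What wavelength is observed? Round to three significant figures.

Relativistic Doppler for wavelength: λ_obs = λ_src · √((1−β)/(1+β)).
With β = 0.6: factor = √(0.4/1.6) = 0.5.
λ_obs = 149 × 0.5 = 74.5 nm.

74.5 nm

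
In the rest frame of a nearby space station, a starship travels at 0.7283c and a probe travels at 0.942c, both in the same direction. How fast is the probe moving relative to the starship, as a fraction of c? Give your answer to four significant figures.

Transform to the starship's frame: u' = (u − v)/(1 − uv/c²).
u' = (0.942 − 0.7283)/(1 − 0.942×0.7283) = 0.2137/0.3139414 = 0.6807.
Speed in the starship's frame: 0.6807c (in the same direction).

0.6807c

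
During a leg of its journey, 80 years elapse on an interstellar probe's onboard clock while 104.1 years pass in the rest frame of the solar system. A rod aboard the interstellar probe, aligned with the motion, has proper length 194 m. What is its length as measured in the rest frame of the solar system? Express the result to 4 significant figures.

γ = Δt/Δτ = 104.1/80 = 1.30125.
The rod contracts by the same γ: 194 m / 1.30125 = 149.1 m.

149.1 m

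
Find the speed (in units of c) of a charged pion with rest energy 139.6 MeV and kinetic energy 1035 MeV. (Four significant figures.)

γ = 1 + K/(mc²) = 1 + 1035/139.6 = 8.414.
β = √(1 − 1/γ²) = √(1 − 0.0141252) = √0.9858748 = 0.9929.

0.9929c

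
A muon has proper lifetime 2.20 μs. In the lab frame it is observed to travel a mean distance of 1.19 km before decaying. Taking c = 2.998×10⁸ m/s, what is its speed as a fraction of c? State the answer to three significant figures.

0.875c

Let x = d/(cτ) = 1190 m / (2.998×10⁸ m/s × 2.200×10^-6 s) = 1.8042. Since d = βγcτ, x = βγ = β/√(1−β²).
Solving: β² = x²/(1+x²) = 3.25514/4.25514 = 0.76499, so β = 0.875.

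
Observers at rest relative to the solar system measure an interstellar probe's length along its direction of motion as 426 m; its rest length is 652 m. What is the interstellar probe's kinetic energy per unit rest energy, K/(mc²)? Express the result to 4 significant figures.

From L = L₀/γ: γ = 652/426 = 1.53052.
Since K = (γ−1)mc², K/(mc²) = 1.53052 − 1 = 0.5305.

0.5305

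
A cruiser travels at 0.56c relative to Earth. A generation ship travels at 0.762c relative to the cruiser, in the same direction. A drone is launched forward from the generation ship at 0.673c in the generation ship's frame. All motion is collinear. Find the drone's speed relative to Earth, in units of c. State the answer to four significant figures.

Apply u = (u'+v)/(1+u'v) twice. Drone in the cruiser frame: (0.673+0.762)/(1+0.673·0.762) = 1.435/1.512826 = 0.94856c.
That velocity, transformed to the rest frame of Earth: (0.94856+0.56)/(1+0.94856·0.56) = 1.50856/1.5311936 = 0.98522c.

0.9852c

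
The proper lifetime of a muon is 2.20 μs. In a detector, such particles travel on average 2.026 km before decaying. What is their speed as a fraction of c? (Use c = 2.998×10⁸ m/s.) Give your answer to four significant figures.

0.9509c

Let x = d/(cτ) = 2026 m / (2.998×10⁸ m/s × 2.200×10^-6 s) = 3.0717. Since d = βγcτ, x = βγ = β/√(1−β²).
Solving: β² = x²/(1+x²) = 9.43534/10.43534 = 0.904172, so β = 0.9509.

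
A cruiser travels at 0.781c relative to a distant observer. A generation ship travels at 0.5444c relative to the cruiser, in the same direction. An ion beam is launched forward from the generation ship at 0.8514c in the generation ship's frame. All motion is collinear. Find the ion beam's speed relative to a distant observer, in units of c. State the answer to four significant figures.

0.9942c

First combine the ion beam and generation ship (S''→S'): u₁ = (0.8514 + 0.5444)/(1 + 0.8514×0.5444) = 1.3958/1.46350216 = 0.95374.
Then combine with the cruiser (S'→S): u = (0.95374 + 0.781)/(1 + 0.95374×0.781) = 1.73474/1.74487094 = 0.99419.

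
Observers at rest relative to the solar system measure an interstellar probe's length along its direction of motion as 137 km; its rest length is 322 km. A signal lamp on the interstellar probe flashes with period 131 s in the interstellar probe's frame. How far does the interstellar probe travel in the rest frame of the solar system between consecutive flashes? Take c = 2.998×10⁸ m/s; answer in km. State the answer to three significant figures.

8.35×10^7 km

Length contraction gives γ = L₀/L = 322/137 = 2.35036.
β = √(1 − 1/γ²) = 0.90497. Lab-frame period = γτ = 2.35036×131 s = 307.9 s. Distance = βc × γτ = 0.90497 × 2.998×10⁸ m/s × 307.9 s = 8.3536×10^10 m = 8.35×10^7 km.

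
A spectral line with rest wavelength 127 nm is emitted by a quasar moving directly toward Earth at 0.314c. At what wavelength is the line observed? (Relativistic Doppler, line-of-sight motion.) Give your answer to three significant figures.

Relativistic Doppler for wavelength: λ_obs = λ_src · √((1−β)/(1+β)).
With β = 0.314: factor = √(0.686/1.314) = 0.72254.
λ_obs = 127 × 0.72254 = 91.8 nm.

91.8 nm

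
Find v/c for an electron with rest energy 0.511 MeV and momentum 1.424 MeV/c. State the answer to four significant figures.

βγ = pc/(mc²) = 1.424/0.511 = 2.7867.
Since γ² = 1 + (βγ)² = 8.7657, γ = √8.7657 = 2.96069, and β = (βγ)/γ = 2.7867/2.96069 = 0.9412.

0.9412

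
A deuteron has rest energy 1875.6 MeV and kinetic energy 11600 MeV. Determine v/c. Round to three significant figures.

0.990

γ = 1 + K/(mc²) = 1 + 11600/1875.6 = 7.1847.
β = √(1 − 1/γ²) = √(1 − 0.0193724) = √0.9806276 = 0.990.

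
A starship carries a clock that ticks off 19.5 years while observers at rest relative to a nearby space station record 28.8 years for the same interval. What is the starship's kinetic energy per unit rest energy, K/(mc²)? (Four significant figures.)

γ = Δt/Δτ = 28.8/19.5 = 1.47692.
Since K = (γ−1)mc², K/(mc²) = 1.47692 − 1 = 0.4769.

0.4769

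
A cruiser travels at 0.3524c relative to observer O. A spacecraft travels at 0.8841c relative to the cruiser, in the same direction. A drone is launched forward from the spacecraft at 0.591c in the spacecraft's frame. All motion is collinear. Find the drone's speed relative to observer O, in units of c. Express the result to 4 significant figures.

First combine the drone and spacecraft (S''→S'): u₁ = (0.591 + 0.8841)/(1 + 0.591×0.8841) = 1.4751/1.5225031 = 0.96887.
Then combine with the cruiser (S'→S): u = (0.96887 + 0.3524)/(1 + 0.96887×0.3524) = 1.32127/1.341429788 = 0.98497.

0.9850c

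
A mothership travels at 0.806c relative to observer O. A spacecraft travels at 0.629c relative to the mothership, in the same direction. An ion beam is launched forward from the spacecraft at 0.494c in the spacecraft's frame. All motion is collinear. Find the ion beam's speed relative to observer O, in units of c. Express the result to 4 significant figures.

0.9836c

Apply u = (u'+v)/(1+u'v) twice. Ion beam in the mothership frame: (0.494+0.629)/(1+0.494·0.629) = 1.123/1.310726 = 0.85678c.
That velocity, transformed to the rest frame of observer O: (0.85678+0.806)/(1+0.85678·0.806) = 1.66278/1.69056468 = 0.98356c.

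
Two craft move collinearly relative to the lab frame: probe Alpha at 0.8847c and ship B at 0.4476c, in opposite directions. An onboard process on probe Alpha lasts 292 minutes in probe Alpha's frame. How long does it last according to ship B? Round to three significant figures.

Speed of probe Alpha in ship B's frame: u = (v_A + v_B)/(1 + v_A v_B/c²) = (0.8847 + 0.4476)/(1 + 0.8847×0.4476) = 1.3323/1.39599172 = 0.95438; |u| = 0.95438c.
At |u| = 0.95438c, γ = (1 − 0.910841)^(−1/2) = 3.349.
Probe Alpha's interval is proper; time dilation gives Δt_B = γΔτ = 3.349 × 292 minutes = 978 minutes.

978 minutes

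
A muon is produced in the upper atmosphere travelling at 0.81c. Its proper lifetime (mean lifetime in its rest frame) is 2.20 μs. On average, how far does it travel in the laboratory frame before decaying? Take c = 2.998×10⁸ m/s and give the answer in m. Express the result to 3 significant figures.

911 m

With β = 0.81, γ = 1/√(1 − 0.81²) = 1/√0.3439 = 1.7052.
Lab-frame lifetime: Δt = γτ = 1.7052 × 2.20 μs = 3.7514 μs.
Distance: d = vΔt = 0.81 × 2.998×10⁸ m/s × 3.7514×10^-6 s = 911 m.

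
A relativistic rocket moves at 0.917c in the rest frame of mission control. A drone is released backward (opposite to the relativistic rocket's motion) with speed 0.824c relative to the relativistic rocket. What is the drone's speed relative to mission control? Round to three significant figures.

In units of c, u = (u' + v)/(1 + u'v) with u' = −0.824 and v = 0.917.
Numerator: −0.824 + 0.917 = 0.093. Denominator: 1 + (−0.824)(0.917) = 0.244392.
u = 0.093/0.244392 = 0.38054, so the speed is 0.381c.

0.381c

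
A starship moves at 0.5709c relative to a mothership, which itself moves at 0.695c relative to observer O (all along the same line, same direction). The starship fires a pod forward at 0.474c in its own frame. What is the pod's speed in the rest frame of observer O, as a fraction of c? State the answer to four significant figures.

0.9655c

Apply u = (u'+v)/(1+u'v) twice. Pod in the mothership frame: (0.474+0.5709)/(1+0.474·0.5709) = 1.0449/1.2706066 = 0.82236c.
That velocity, transformed to the rest frame of observer O: (0.82236+0.695)/(1+0.82236·0.695) = 1.51736/1.5715402 = 0.96552c.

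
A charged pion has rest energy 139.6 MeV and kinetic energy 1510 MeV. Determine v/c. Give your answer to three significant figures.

0.996

γ = 1 + K/(mc²) = 1 + 1510/139.6 = 11.817.
β = √(1 − 1/γ²) = √(1 − 0.0071612) = √0.9928388 = 0.996.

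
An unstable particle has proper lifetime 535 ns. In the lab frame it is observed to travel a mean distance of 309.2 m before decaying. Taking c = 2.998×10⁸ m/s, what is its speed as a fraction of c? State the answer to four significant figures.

Lab distance = (lab lifetime)·v = γτ·βc, so βγ = d/(cτ) = 309.2/(2.998×10⁸ × 5.350×10^-7) = 1.9278.
With βγ = 1.9278: γ² = 1 + (βγ)² = 4.71641, and β = (βγ)/γ = 1.9278/2.17173 = 0.8877.

0.8877c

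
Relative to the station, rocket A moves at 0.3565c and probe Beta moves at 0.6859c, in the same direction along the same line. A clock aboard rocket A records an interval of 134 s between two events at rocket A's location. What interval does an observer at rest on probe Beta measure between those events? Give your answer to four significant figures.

The velocity of rocket A relative to probe Beta is (0.3565 − 0.6859)c / (1 − 0.3565×0.6859) = −0.43602c; relative speed 0.43602c.
γ for this relative speed: γ = 1/√(1 − 0.190113) = 1.1112.
Rocket A's interval is proper; time dilation gives Δt_B = γΔτ = 1.1112 × 134 s = 148.9 s.

148.9 s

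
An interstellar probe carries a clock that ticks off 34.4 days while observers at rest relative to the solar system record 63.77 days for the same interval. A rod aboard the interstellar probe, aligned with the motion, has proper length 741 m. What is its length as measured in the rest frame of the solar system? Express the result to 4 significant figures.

399.7 m

The time-dilation ratio gives γ = 63.77/34.4 = 1.85378.
L = L₀/γ = 741/1.85378 = 399.7 m.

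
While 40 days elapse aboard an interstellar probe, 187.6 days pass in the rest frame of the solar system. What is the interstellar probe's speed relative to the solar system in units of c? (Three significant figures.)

0.977c

γ = Δt/Δτ = 187.6/40 = 4.69.
β = √(1 − 1/γ²) = √(1 − 0.0454626) = √0.9545374 = 0.977.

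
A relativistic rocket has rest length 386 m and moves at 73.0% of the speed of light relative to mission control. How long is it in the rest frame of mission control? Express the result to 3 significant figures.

264 m

With β = 0.73, γ = 1/√(1 − 0.73²) = 1/√0.4671 = 1.4632.
Along the direction of motion the measured length is L₀/γ = 386/1.4632 = 264 m.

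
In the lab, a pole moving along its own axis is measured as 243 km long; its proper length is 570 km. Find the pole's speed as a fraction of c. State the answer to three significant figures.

0.905c

Length contraction gives γ = L₀/L = 570/243 = 2.3457.
β = √(1 − 1/γ²) = √0.818258 = 0.905.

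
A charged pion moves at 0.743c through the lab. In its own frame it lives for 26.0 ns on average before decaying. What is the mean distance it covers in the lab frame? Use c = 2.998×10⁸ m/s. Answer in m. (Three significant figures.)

Lorentz factor: γ = (1 − 0.552049)^(−1/2) = 1.4941.
Lab-frame lifetime: Δt = γτ = 1.4941 × 26.0 ns = 38.847 ns.
Distance: d = vΔt = 0.743 × 2.998×10⁸ m/s × 3.8847×10^-8 s = 8.65 m.

8.65 m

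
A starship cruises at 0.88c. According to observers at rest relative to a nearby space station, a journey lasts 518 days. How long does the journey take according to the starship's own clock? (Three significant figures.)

β² = 0.7744, so γ = 1/√0.2256 = 2.1054.
The starship's clock runs slow as seen from a nearby space station, so Δτ = Δt/γ = 518/2.1054 = 246 days.

246 days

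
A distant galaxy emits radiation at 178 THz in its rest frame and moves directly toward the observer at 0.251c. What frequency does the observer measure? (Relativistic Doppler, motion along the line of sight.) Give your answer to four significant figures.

230.0 THz

Relativistic Doppler (source moving toward): f_obs = f_src · √((1+β)/(1−β)).
With β = 0.251: factor = √(1.251/0.749) = 1.2924.
f_obs = 178 × 1.2924 = 230.0 THz.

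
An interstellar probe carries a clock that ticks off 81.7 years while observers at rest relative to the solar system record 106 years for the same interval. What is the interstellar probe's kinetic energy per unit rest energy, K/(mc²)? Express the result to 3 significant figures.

0.297

γ = Δt/Δτ = 106/81.7 = 1.29743.
Since K = (γ−1)mc², K/(mc²) = 1.29743 − 1 = 0.297.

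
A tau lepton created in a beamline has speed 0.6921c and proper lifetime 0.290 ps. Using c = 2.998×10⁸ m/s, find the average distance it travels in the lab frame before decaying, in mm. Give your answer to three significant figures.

β² = 0.47900241, so γ = 1/√0.52099759 = 1.3854.
Lab-frame lifetime: Δt = γτ = 1.3854 × 0.290 ps = 0.40177 ps.
Distance: d = vΔt = 0.6921 × 2.998×10⁸ m/s × 4.0177×10^-13 s = 8.34×10^-5 m = 0.0834 mm.

0.0834 mm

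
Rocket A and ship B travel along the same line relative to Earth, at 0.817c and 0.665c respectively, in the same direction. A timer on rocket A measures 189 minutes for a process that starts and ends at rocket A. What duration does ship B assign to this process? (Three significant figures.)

200 minutes

Transform rocket A's velocity into ship B's frame: (0.817 − 0.665)/(1 − 0.817·0.665) = 0.152/0.456695, so the relative speed is 0.33283c.
At |u| = 0.33283c, γ = (1 − 0.110776)^(−1/2) = 1.0605.
The clock on rocket A records proper time, so ship B measures Δt = γΔτ = 1.0605 × 189 = 200 minutes.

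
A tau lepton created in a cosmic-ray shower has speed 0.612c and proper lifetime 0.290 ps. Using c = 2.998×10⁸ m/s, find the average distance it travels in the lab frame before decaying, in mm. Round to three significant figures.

0.0673 mm

Lorentz factor: γ = (1 − 0.374544)^(−1/2) = 1.2644.
Lab-frame lifetime: Δt = γτ = 1.2644 × 0.290 ps = 0.36668 ps.
Distance: d = vΔt = 0.612 × 2.998×10⁸ m/s × 3.6668×10^-13 s = 6.73×10^-5 m = 0.0673 mm.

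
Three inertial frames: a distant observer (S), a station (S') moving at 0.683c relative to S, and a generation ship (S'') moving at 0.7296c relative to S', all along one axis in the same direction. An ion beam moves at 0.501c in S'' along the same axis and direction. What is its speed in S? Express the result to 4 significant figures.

0.9806c

Compose velocities in two stages. Stage 1 (into S'): u₁ = (0.501+0.7296)/(1+0.501×0.7296) = 0.90119.
Stage 2 (into S): u = (0.90119+0.683)/(1+0.90119×0.683) = 0.98061, so the speed is 0.9806c.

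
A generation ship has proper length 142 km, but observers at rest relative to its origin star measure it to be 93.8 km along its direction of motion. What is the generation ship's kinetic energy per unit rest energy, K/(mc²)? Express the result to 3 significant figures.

From L = L₀/γ: γ = 142/93.8 = 1.51386.
K/(mc²) = γ − 1 = 1.51386 − 1 = 0.514.

0.514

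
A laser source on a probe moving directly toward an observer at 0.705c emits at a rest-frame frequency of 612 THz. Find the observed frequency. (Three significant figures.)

Relativistic Doppler (source moving toward): f_obs = f_src · √((1+β)/(1−β)).
With β = 0.705: factor = √(1.705/0.295) = 2.4041.
f_obs = 612 × 2.4041 = 1470 THz.

1470 THz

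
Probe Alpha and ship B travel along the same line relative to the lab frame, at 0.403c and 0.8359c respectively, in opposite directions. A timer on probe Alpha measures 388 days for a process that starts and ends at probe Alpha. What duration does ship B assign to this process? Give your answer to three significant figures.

Transform probe Alpha's velocity into ship B's frame: (0.403 + 0.8359)/(1 + 0.403·0.8359) = 1.2389/1.3368677, so the relative speed is 0.92672c.
At |u| = 0.92672c, γ = (1 − 0.85881)^(−1/2) = 2.6613.
Probe Alpha's interval is proper; time dilation gives Δt_B = γΔτ = 2.6613 × 388 days = 1030 days.

1030 days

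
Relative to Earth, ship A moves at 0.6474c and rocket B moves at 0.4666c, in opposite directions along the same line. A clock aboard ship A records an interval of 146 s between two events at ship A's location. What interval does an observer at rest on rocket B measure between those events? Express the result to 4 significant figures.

282.0 s

Speed of ship A in rocket B's frame: u = (v_A + v_B)/(1 + v_A v_B/c²) = (0.6474 + 0.4666)/(1 + 0.6474×0.4666) = 1.114/1.30207684 = 0.85556; |u| = 0.85556c.
γ for this relative speed: γ = 1/√(1 − 0.731983) = 1.9316.
The clock on ship A records proper time, so rocket B measures Δt = γΔτ = 1.9316 × 146 = 282.0 s.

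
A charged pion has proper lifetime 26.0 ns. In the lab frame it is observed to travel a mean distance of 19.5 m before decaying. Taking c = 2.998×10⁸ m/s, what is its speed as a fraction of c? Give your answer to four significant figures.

0.9286c

d = βγcτ ⇒ βγ = d/(cτ) = 19.50 m / (7.7948 m) = 2.5017.
β = (βγ)/√(1+(βγ)²) = 2.5017/√7.2585 = 0.9286.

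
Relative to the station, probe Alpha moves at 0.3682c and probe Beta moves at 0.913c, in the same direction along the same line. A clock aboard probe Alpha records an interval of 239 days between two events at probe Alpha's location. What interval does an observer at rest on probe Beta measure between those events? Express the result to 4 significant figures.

418.3 days

Speed of probe Alpha in probe Beta's frame: u = (v_A − v_B)/(1 − v_A v_B/c²) = (0.3682 − 0.913)/(1 − 0.3682×0.913) = −0.5448/0.6638334 = −0.82069; |u| = 0.82069c.
At |u| = 0.82069c, γ = (1 − 0.673532)^(−1/2) = 1.7502.
The clock on probe Alpha records proper time, so probe Beta measures Δt = γΔτ = 1.7502 × 239 = 418.3 days.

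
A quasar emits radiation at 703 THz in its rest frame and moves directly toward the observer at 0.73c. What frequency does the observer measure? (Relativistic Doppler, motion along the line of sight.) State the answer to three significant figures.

Relativistic Doppler (source moving toward): f_obs = f_src · √((1+β)/(1−β)).
With β = 0.73: factor = √(1.73/0.27) = 2.5313.
f_obs = 703 × 2.5313 = 1780 THz.

1780 THz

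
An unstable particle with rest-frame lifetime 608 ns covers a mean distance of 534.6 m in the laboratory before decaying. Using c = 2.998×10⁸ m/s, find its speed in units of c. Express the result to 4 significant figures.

0.9465c

d = βγcτ ⇒ βγ = d/(cτ) = 534.6 m / (182.2784 m) = 2.9329.
β = (βγ)/√(1+(βγ)²) = 2.9329/√9.6019 = 0.9465.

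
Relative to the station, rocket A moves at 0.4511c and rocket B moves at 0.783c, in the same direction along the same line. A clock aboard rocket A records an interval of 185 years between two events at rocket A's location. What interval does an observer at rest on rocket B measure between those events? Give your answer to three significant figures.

Speed of rocket A in rocket B's frame: u = (v_A − v_B)/(1 − v_A v_B/c²) = (0.4511 − 0.783)/(1 − 0.4511×0.783) = −0.3319/0.6467887 = −0.51315; |u| = 0.51315c.
γ for this relative speed: γ = 1/√(1 − 0.263323) = 1.1651.
Rocket A's interval is proper; time dilation gives Δt_B = γΔτ = 1.1651 × 185 years = 216 years.

216 years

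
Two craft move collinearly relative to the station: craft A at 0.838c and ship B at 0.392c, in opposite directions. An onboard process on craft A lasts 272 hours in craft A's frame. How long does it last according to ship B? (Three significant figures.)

Speed of craft A in ship B's frame: u = (v_A + v_B)/(1 + v_A v_B/c²) = (0.838 + 0.392)/(1 + 0.838×0.392) = 1.23/1.328496 = 0.92586; |u| = 0.92586c.
γ for this relative speed: γ = 1/√(1 − 0.857217) = 2.6464.
Craft A's interval is proper; time dilation gives Δt_B = γΔτ = 2.6464 × 272 hours = 720 hours.

720 hours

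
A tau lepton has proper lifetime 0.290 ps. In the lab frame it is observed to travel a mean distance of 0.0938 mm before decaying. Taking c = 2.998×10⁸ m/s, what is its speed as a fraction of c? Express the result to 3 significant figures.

Let x = d/(cτ) = 9.380×10^-5 m / (2.998×10⁸ m/s × 2.900×10^-13 s) = 1.0789. Since d = βγcτ, x = βγ = β/√(1−β²).
Solving: β² = x²/(1+x²) = 1.16403/2.16403 = 0.537899, so β = 0.733.

0.733c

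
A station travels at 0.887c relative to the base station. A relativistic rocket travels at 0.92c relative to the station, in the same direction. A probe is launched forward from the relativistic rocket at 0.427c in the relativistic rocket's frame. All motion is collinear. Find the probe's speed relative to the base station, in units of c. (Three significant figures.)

Apply u = (u'+v)/(1+u'v) twice. Probe in the station frame: (0.427+0.92)/(1+0.427·0.92) = 1.347/1.39284 = 0.96709c.
That velocity, transformed to the rest frame of the base station: (0.96709+0.887)/(1+0.96709·0.887) = 1.85409/1.85780883 = 0.998c.

0.998c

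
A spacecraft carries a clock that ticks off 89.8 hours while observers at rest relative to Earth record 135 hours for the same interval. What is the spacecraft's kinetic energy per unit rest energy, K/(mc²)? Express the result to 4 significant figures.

From Δt = γΔτ: γ = 135/89.8 = 1.50334.
Since K = (γ−1)mc², K/(mc²) = 1.50334 − 1 = 0.5033.

0.5033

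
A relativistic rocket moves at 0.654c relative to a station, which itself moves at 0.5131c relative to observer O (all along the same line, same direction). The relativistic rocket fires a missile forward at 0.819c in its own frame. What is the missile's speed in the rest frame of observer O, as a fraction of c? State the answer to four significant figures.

0.9867c

Compose velocities in two stages. Stage 1 (into S'): u₁ = (0.819+0.654)/(1+0.819×0.654) = 0.95922.
Stage 2 (into S): u = (0.95922+0.5131)/(1+0.95922×0.5131) = 0.98669, so the speed is 0.9867c.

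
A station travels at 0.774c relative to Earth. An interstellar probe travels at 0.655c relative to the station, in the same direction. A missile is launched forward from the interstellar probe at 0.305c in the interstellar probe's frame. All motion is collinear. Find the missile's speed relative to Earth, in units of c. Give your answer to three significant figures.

First combine the missile and interstellar probe (S''→S'): u₁ = (0.305 + 0.655)/(1 + 0.305×0.655) = 0.96/1.199775 = 0.80015.
Then combine with the station (S'→S): u = (0.80015 + 0.774)/(1 + 0.80015×0.774) = 1.57415/1.6193161 = 0.97211.

0.972c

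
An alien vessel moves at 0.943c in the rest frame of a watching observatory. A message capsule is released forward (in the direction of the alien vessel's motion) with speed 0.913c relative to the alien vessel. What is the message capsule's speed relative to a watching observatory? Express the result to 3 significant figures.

Relativistic velocity addition: u = (u' + v)/(1 + u'v/c²), with u' = 0.913c and v = 0.943c.
Numerator: 0.913 + 0.943 = 1.856. Denominator: 1 + (0.913)(0.943) = 1.860959.
u = 1.856/1.860959 = 0.99734, so the speed is 0.997c.

0.997c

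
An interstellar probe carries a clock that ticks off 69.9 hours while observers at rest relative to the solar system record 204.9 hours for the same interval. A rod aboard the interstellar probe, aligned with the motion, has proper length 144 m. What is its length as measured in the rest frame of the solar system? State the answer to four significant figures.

From Δt = γΔτ: γ = 204.9/69.9 = 2.93133.
L = L₀/γ = 144/2.93133 = 49.12 m.

49.12 m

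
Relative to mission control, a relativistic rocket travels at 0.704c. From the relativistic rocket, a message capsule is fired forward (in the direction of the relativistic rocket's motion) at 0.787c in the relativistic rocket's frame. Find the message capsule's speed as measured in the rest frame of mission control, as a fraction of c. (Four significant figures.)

0.9594c

Relativistic velocity addition: u = (u' + v)/(1 + u'v/c²), with u' = 0.787c and v = 0.704c.
Numerator: 0.787 + 0.704 = 1.491. Denominator: 1 + (0.787)(0.704) = 1.554048.
u = 1.491/1.554048 = 0.95943, so the speed is 0.9594c.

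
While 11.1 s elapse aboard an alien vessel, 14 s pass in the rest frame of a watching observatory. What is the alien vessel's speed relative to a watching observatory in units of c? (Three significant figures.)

γ = Δt/Δτ = 14/11.1 = 1.2613.
β = √(1 − 1/γ²) = √(1 − 0.628584) = √0.371416 = 0.609.

0.609c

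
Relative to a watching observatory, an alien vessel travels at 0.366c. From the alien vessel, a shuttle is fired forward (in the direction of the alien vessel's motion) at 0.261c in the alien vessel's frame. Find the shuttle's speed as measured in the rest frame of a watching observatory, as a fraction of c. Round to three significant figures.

In units of c, u = (u' + v)/(1 + u'v) with u' = 0.261 and v = 0.366.
Numerator: 0.261 + 0.366 = 0.627. Denominator: 1 + (0.261)(0.366) = 1.095526.
u = 0.627/1.095526 = 0.57233, so the speed is 0.572c.

0.572c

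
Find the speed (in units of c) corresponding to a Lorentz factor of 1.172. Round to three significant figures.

β = √(1 − 1/γ²) = √(1 − 1/1.373584) = √0.271978 = 0.522.

0.522c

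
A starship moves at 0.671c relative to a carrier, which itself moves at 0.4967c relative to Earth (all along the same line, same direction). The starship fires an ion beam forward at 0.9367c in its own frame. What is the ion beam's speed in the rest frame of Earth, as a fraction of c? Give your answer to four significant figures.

0.9957c

Apply u = (u'+v)/(1+u'v) twice. Ion beam in the carrier frame: (0.9367+0.671)/(1+0.9367·0.671) = 1.6077/1.6285257 = 0.98721c.
That velocity, transformed to the rest frame of Earth: (0.98721+0.4967)/(1+0.98721·0.4967) = 1.48391/1.490347207 = 0.99568c.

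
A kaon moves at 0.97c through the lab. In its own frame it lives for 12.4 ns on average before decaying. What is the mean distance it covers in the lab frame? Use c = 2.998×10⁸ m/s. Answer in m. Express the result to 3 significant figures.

Lorentz factor: γ = (1 − 0.9409)^(−1/2) = 4.1135.
Lab-frame lifetime: Δt = γτ = 4.1135 × 12.4 ns = 51.007 ns.
Distance: d = vΔt = 0.97 × 2.998×10⁸ m/s × 5.1007×10^-8 s = 14.8 m.

14.8 m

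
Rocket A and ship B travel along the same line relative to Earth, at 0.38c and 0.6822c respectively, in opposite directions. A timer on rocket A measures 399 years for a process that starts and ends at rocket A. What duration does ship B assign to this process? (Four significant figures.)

Speed of rocket A in ship B's frame: u = (v_A + v_B)/(1 + v_A v_B/c²) = (0.38 + 0.6822)/(1 + 0.38×0.6822) = 1.0622/1.259236 = 0.84353; |u| = 0.84353c.
γ for this relative speed: γ = 1/√(1 − 0.711543) = 1.8619.
Rocket A's interval is proper; time dilation gives Δt_B = γΔτ = 1.8619 × 399 years = 742.9 years.

742.9 years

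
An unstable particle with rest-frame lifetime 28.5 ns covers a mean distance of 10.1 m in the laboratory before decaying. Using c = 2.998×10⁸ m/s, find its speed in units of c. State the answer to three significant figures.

0.763c

d = βγcτ ⇒ βγ = d/(cτ) = 10.10 m / (8.5443 m) = 1.1821.
β = (βγ)/√(1+(βγ)²) = 1.1821/√2.39736 = 0.763.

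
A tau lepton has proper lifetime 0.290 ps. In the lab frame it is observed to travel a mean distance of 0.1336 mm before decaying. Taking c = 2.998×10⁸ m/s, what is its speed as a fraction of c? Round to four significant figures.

0.8382c

d = βγcτ ⇒ βγ = d/(cτ) = 1.336×10^-4 m / (8.6942×10^-5 m) = 1.5367.
β = (βγ)/√(1+(βγ)²) = 1.5367/√3.36145 = 0.8382.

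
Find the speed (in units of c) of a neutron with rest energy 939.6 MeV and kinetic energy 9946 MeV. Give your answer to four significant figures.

0.9963c

K = (γ−1)mc², so γ = 1 + 9946/939.6 = 11.585.
Then v/c = √(1 − γ⁻²) = √(1 − 0.00745089) = √0.99254911 = 0.9963.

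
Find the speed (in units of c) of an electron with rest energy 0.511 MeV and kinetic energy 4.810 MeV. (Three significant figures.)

0.995c

γ = 1 + K/(mc²) = 1 + 4.810/0.511 = 10.413.
β = √(1 − 1/γ²) = √(1 − 0.00922249) = √0.99077751 = 0.995.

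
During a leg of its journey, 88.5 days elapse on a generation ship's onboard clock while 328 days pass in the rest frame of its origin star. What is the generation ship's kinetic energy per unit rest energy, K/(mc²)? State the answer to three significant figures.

The time-dilation ratio gives γ = 328/88.5 = 3.70621.
Since K = (γ−1)mc², K/(mc²) = 3.70621 − 1 = 2.71.

2.71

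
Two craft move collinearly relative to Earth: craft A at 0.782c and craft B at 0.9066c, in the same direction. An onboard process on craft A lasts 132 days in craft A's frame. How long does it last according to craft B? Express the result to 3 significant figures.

Speed of craft A in craft B's frame: u = (v_A − v_B)/(1 − v_A v_B/c²) = (0.782 − 0.9066)/(1 − 0.782×0.9066) = −0.1246/0.2910388 = −0.42812; |u| = 0.42812c.
γ for this relative speed: γ = 1/√(1 − 0.183287) = 1.1065.
The clock on craft A records proper time, so craft B measures Δt = γΔτ = 1.1065 × 132 = 146 days.

146 days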